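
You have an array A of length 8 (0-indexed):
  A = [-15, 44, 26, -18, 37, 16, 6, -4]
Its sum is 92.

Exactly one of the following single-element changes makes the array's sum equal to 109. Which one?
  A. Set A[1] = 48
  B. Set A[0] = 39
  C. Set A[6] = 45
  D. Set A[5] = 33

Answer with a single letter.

Option A: A[1] 44->48, delta=4, new_sum=92+(4)=96
Option B: A[0] -15->39, delta=54, new_sum=92+(54)=146
Option C: A[6] 6->45, delta=39, new_sum=92+(39)=131
Option D: A[5] 16->33, delta=17, new_sum=92+(17)=109 <-- matches target

Answer: D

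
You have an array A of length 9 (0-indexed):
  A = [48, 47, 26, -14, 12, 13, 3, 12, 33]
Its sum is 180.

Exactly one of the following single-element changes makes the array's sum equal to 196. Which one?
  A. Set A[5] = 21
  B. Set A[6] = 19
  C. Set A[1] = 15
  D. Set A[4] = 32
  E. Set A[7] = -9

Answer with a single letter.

Answer: B

Derivation:
Option A: A[5] 13->21, delta=8, new_sum=180+(8)=188
Option B: A[6] 3->19, delta=16, new_sum=180+(16)=196 <-- matches target
Option C: A[1] 47->15, delta=-32, new_sum=180+(-32)=148
Option D: A[4] 12->32, delta=20, new_sum=180+(20)=200
Option E: A[7] 12->-9, delta=-21, new_sum=180+(-21)=159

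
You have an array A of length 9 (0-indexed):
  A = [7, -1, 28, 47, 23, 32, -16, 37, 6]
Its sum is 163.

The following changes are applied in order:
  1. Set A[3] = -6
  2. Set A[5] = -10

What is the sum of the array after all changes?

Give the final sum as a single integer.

Answer: 68

Derivation:
Initial sum: 163
Change 1: A[3] 47 -> -6, delta = -53, sum = 110
Change 2: A[5] 32 -> -10, delta = -42, sum = 68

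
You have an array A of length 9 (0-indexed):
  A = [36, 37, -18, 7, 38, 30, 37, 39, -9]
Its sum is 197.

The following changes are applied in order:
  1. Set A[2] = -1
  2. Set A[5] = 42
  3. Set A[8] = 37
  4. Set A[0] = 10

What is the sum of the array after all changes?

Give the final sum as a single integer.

Answer: 246

Derivation:
Initial sum: 197
Change 1: A[2] -18 -> -1, delta = 17, sum = 214
Change 2: A[5] 30 -> 42, delta = 12, sum = 226
Change 3: A[8] -9 -> 37, delta = 46, sum = 272
Change 4: A[0] 36 -> 10, delta = -26, sum = 246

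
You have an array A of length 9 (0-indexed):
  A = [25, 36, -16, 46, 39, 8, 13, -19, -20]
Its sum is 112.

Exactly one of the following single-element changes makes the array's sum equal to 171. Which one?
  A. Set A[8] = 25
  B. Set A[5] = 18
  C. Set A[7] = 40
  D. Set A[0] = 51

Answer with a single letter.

Answer: C

Derivation:
Option A: A[8] -20->25, delta=45, new_sum=112+(45)=157
Option B: A[5] 8->18, delta=10, new_sum=112+(10)=122
Option C: A[7] -19->40, delta=59, new_sum=112+(59)=171 <-- matches target
Option D: A[0] 25->51, delta=26, new_sum=112+(26)=138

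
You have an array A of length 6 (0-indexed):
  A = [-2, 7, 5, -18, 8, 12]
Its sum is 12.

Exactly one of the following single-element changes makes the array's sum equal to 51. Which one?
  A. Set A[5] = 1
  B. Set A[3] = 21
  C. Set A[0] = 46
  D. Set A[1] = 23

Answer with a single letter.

Option A: A[5] 12->1, delta=-11, new_sum=12+(-11)=1
Option B: A[3] -18->21, delta=39, new_sum=12+(39)=51 <-- matches target
Option C: A[0] -2->46, delta=48, new_sum=12+(48)=60
Option D: A[1] 7->23, delta=16, new_sum=12+(16)=28

Answer: B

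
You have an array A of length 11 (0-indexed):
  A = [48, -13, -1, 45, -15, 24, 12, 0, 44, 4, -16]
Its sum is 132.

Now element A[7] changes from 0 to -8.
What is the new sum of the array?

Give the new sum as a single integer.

Old value at index 7: 0
New value at index 7: -8
Delta = -8 - 0 = -8
New sum = old_sum + delta = 132 + (-8) = 124

Answer: 124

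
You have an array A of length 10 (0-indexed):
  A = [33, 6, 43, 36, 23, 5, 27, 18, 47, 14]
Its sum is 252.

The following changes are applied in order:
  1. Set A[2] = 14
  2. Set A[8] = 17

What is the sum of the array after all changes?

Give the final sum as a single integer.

Answer: 193

Derivation:
Initial sum: 252
Change 1: A[2] 43 -> 14, delta = -29, sum = 223
Change 2: A[8] 47 -> 17, delta = -30, sum = 193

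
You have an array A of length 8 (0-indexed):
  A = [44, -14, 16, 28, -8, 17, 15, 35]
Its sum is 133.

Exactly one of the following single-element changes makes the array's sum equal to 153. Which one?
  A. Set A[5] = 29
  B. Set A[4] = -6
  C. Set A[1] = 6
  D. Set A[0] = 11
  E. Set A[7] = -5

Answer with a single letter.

Answer: C

Derivation:
Option A: A[5] 17->29, delta=12, new_sum=133+(12)=145
Option B: A[4] -8->-6, delta=2, new_sum=133+(2)=135
Option C: A[1] -14->6, delta=20, new_sum=133+(20)=153 <-- matches target
Option D: A[0] 44->11, delta=-33, new_sum=133+(-33)=100
Option E: A[7] 35->-5, delta=-40, new_sum=133+(-40)=93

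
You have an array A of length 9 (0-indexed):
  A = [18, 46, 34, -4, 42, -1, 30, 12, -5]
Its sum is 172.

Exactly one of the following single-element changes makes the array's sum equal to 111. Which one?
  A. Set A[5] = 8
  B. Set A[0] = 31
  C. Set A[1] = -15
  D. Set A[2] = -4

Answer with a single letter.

Answer: C

Derivation:
Option A: A[5] -1->8, delta=9, new_sum=172+(9)=181
Option B: A[0] 18->31, delta=13, new_sum=172+(13)=185
Option C: A[1] 46->-15, delta=-61, new_sum=172+(-61)=111 <-- matches target
Option D: A[2] 34->-4, delta=-38, new_sum=172+(-38)=134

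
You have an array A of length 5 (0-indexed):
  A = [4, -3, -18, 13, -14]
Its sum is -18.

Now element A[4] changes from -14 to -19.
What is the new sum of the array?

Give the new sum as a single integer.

Answer: -23

Derivation:
Old value at index 4: -14
New value at index 4: -19
Delta = -19 - -14 = -5
New sum = old_sum + delta = -18 + (-5) = -23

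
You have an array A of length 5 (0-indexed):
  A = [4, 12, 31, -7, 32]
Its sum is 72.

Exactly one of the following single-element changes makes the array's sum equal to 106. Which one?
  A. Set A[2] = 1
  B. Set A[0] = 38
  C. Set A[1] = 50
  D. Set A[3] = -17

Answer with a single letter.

Answer: B

Derivation:
Option A: A[2] 31->1, delta=-30, new_sum=72+(-30)=42
Option B: A[0] 4->38, delta=34, new_sum=72+(34)=106 <-- matches target
Option C: A[1] 12->50, delta=38, new_sum=72+(38)=110
Option D: A[3] -7->-17, delta=-10, new_sum=72+(-10)=62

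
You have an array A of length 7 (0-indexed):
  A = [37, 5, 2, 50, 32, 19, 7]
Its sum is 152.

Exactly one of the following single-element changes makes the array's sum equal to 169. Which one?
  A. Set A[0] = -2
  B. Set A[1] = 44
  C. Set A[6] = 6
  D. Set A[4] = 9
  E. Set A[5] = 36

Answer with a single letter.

Option A: A[0] 37->-2, delta=-39, new_sum=152+(-39)=113
Option B: A[1] 5->44, delta=39, new_sum=152+(39)=191
Option C: A[6] 7->6, delta=-1, new_sum=152+(-1)=151
Option D: A[4] 32->9, delta=-23, new_sum=152+(-23)=129
Option E: A[5] 19->36, delta=17, new_sum=152+(17)=169 <-- matches target

Answer: E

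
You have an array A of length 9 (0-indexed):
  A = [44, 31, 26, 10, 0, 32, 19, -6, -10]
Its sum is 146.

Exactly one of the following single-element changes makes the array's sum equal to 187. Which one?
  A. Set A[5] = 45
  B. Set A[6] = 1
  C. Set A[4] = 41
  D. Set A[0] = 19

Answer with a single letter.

Option A: A[5] 32->45, delta=13, new_sum=146+(13)=159
Option B: A[6] 19->1, delta=-18, new_sum=146+(-18)=128
Option C: A[4] 0->41, delta=41, new_sum=146+(41)=187 <-- matches target
Option D: A[0] 44->19, delta=-25, new_sum=146+(-25)=121

Answer: C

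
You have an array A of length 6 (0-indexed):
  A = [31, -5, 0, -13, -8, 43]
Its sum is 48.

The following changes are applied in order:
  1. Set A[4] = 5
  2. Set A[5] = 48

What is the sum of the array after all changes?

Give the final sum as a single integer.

Initial sum: 48
Change 1: A[4] -8 -> 5, delta = 13, sum = 61
Change 2: A[5] 43 -> 48, delta = 5, sum = 66

Answer: 66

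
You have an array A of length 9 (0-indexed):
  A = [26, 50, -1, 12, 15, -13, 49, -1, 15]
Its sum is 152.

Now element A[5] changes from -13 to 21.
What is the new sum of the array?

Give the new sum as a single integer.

Old value at index 5: -13
New value at index 5: 21
Delta = 21 - -13 = 34
New sum = old_sum + delta = 152 + (34) = 186

Answer: 186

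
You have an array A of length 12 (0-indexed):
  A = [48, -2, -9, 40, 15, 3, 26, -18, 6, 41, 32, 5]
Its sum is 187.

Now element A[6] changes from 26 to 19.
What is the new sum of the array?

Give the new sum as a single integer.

Answer: 180

Derivation:
Old value at index 6: 26
New value at index 6: 19
Delta = 19 - 26 = -7
New sum = old_sum + delta = 187 + (-7) = 180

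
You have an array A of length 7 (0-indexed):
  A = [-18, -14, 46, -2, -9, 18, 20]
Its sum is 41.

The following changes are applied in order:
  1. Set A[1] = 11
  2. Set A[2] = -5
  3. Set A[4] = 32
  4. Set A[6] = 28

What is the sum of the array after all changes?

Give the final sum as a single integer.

Answer: 64

Derivation:
Initial sum: 41
Change 1: A[1] -14 -> 11, delta = 25, sum = 66
Change 2: A[2] 46 -> -5, delta = -51, sum = 15
Change 3: A[4] -9 -> 32, delta = 41, sum = 56
Change 4: A[6] 20 -> 28, delta = 8, sum = 64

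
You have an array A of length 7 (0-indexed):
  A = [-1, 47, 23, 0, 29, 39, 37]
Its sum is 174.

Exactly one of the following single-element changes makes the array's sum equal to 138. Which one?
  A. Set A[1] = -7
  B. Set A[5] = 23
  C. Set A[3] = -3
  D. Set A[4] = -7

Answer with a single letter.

Answer: D

Derivation:
Option A: A[1] 47->-7, delta=-54, new_sum=174+(-54)=120
Option B: A[5] 39->23, delta=-16, new_sum=174+(-16)=158
Option C: A[3] 0->-3, delta=-3, new_sum=174+(-3)=171
Option D: A[4] 29->-7, delta=-36, new_sum=174+(-36)=138 <-- matches target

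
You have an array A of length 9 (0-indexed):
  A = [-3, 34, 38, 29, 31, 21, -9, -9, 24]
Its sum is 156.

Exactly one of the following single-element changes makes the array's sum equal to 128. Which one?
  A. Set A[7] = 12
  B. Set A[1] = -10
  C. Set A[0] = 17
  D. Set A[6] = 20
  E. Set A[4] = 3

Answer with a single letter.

Option A: A[7] -9->12, delta=21, new_sum=156+(21)=177
Option B: A[1] 34->-10, delta=-44, new_sum=156+(-44)=112
Option C: A[0] -3->17, delta=20, new_sum=156+(20)=176
Option D: A[6] -9->20, delta=29, new_sum=156+(29)=185
Option E: A[4] 31->3, delta=-28, new_sum=156+(-28)=128 <-- matches target

Answer: E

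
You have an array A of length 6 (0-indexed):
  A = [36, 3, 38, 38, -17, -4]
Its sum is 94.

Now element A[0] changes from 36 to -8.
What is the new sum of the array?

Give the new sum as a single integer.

Answer: 50

Derivation:
Old value at index 0: 36
New value at index 0: -8
Delta = -8 - 36 = -44
New sum = old_sum + delta = 94 + (-44) = 50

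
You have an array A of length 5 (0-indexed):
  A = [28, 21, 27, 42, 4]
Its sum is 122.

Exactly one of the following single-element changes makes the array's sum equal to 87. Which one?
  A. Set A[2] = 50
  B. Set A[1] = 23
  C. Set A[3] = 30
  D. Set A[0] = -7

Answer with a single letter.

Answer: D

Derivation:
Option A: A[2] 27->50, delta=23, new_sum=122+(23)=145
Option B: A[1] 21->23, delta=2, new_sum=122+(2)=124
Option C: A[3] 42->30, delta=-12, new_sum=122+(-12)=110
Option D: A[0] 28->-7, delta=-35, new_sum=122+(-35)=87 <-- matches target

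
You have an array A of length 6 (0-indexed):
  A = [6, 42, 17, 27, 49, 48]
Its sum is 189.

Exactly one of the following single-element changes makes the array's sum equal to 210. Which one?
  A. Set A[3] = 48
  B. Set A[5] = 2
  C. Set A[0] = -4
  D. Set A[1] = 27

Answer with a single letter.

Answer: A

Derivation:
Option A: A[3] 27->48, delta=21, new_sum=189+(21)=210 <-- matches target
Option B: A[5] 48->2, delta=-46, new_sum=189+(-46)=143
Option C: A[0] 6->-4, delta=-10, new_sum=189+(-10)=179
Option D: A[1] 42->27, delta=-15, new_sum=189+(-15)=174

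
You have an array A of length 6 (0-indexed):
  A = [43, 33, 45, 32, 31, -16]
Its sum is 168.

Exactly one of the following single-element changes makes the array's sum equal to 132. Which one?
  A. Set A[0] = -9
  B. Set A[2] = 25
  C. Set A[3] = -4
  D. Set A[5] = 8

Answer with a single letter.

Option A: A[0] 43->-9, delta=-52, new_sum=168+(-52)=116
Option B: A[2] 45->25, delta=-20, new_sum=168+(-20)=148
Option C: A[3] 32->-4, delta=-36, new_sum=168+(-36)=132 <-- matches target
Option D: A[5] -16->8, delta=24, new_sum=168+(24)=192

Answer: C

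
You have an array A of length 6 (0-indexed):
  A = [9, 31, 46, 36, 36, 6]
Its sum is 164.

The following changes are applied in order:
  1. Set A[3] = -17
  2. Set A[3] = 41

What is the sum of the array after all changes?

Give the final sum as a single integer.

Answer: 169

Derivation:
Initial sum: 164
Change 1: A[3] 36 -> -17, delta = -53, sum = 111
Change 2: A[3] -17 -> 41, delta = 58, sum = 169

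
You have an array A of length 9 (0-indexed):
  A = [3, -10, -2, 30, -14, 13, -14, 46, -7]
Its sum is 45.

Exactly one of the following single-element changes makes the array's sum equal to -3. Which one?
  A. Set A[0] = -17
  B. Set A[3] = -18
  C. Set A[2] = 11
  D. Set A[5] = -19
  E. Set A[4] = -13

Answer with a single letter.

Option A: A[0] 3->-17, delta=-20, new_sum=45+(-20)=25
Option B: A[3] 30->-18, delta=-48, new_sum=45+(-48)=-3 <-- matches target
Option C: A[2] -2->11, delta=13, new_sum=45+(13)=58
Option D: A[5] 13->-19, delta=-32, new_sum=45+(-32)=13
Option E: A[4] -14->-13, delta=1, new_sum=45+(1)=46

Answer: B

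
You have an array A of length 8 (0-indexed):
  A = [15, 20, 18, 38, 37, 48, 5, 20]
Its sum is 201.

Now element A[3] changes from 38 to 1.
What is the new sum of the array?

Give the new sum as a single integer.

Answer: 164

Derivation:
Old value at index 3: 38
New value at index 3: 1
Delta = 1 - 38 = -37
New sum = old_sum + delta = 201 + (-37) = 164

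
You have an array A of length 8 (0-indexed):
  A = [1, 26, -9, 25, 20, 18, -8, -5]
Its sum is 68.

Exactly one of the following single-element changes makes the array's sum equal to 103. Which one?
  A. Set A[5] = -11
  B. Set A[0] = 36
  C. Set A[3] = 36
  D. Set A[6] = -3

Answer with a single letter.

Answer: B

Derivation:
Option A: A[5] 18->-11, delta=-29, new_sum=68+(-29)=39
Option B: A[0] 1->36, delta=35, new_sum=68+(35)=103 <-- matches target
Option C: A[3] 25->36, delta=11, new_sum=68+(11)=79
Option D: A[6] -8->-3, delta=5, new_sum=68+(5)=73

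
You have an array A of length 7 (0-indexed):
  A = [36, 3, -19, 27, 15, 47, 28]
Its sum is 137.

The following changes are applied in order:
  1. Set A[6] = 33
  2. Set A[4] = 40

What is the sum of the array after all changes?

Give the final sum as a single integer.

Answer: 167

Derivation:
Initial sum: 137
Change 1: A[6] 28 -> 33, delta = 5, sum = 142
Change 2: A[4] 15 -> 40, delta = 25, sum = 167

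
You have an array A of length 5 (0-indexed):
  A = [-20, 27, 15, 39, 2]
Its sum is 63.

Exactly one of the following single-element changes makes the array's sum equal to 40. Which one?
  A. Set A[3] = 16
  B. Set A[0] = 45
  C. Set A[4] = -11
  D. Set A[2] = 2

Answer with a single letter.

Answer: A

Derivation:
Option A: A[3] 39->16, delta=-23, new_sum=63+(-23)=40 <-- matches target
Option B: A[0] -20->45, delta=65, new_sum=63+(65)=128
Option C: A[4] 2->-11, delta=-13, new_sum=63+(-13)=50
Option D: A[2] 15->2, delta=-13, new_sum=63+(-13)=50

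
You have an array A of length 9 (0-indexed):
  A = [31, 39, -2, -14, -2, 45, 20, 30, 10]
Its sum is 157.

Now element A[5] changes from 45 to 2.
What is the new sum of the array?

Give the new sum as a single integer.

Answer: 114

Derivation:
Old value at index 5: 45
New value at index 5: 2
Delta = 2 - 45 = -43
New sum = old_sum + delta = 157 + (-43) = 114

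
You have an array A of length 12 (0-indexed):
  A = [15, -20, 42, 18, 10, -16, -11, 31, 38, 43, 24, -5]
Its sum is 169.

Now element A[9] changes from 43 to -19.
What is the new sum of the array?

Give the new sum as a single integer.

Answer: 107

Derivation:
Old value at index 9: 43
New value at index 9: -19
Delta = -19 - 43 = -62
New sum = old_sum + delta = 169 + (-62) = 107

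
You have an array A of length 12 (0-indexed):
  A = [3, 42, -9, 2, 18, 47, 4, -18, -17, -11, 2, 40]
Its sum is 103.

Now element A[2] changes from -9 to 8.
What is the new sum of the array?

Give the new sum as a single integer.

Answer: 120

Derivation:
Old value at index 2: -9
New value at index 2: 8
Delta = 8 - -9 = 17
New sum = old_sum + delta = 103 + (17) = 120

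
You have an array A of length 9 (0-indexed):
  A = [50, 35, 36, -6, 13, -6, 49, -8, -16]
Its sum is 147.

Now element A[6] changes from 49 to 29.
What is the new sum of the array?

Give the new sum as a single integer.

Old value at index 6: 49
New value at index 6: 29
Delta = 29 - 49 = -20
New sum = old_sum + delta = 147 + (-20) = 127

Answer: 127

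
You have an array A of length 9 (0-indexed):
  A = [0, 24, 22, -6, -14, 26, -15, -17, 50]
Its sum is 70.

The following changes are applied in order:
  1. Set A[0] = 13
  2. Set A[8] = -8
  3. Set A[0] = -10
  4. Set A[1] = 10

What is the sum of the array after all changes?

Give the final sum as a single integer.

Answer: -12

Derivation:
Initial sum: 70
Change 1: A[0] 0 -> 13, delta = 13, sum = 83
Change 2: A[8] 50 -> -8, delta = -58, sum = 25
Change 3: A[0] 13 -> -10, delta = -23, sum = 2
Change 4: A[1] 24 -> 10, delta = -14, sum = -12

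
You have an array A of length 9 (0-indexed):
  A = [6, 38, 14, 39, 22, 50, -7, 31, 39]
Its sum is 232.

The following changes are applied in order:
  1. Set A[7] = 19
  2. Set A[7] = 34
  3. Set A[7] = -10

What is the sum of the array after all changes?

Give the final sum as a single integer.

Initial sum: 232
Change 1: A[7] 31 -> 19, delta = -12, sum = 220
Change 2: A[7] 19 -> 34, delta = 15, sum = 235
Change 3: A[7] 34 -> -10, delta = -44, sum = 191

Answer: 191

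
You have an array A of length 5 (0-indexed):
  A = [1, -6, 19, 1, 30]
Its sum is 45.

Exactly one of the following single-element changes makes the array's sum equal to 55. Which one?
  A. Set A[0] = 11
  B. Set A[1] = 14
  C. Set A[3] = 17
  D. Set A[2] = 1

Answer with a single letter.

Answer: A

Derivation:
Option A: A[0] 1->11, delta=10, new_sum=45+(10)=55 <-- matches target
Option B: A[1] -6->14, delta=20, new_sum=45+(20)=65
Option C: A[3] 1->17, delta=16, new_sum=45+(16)=61
Option D: A[2] 19->1, delta=-18, new_sum=45+(-18)=27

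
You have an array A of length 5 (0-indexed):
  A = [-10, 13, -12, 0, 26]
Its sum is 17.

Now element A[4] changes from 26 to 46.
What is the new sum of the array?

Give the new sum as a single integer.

Old value at index 4: 26
New value at index 4: 46
Delta = 46 - 26 = 20
New sum = old_sum + delta = 17 + (20) = 37

Answer: 37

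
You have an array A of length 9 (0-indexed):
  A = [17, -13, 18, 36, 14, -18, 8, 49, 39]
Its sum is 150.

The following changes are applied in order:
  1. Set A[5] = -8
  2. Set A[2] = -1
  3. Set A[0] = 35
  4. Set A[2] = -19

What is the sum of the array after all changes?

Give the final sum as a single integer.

Answer: 141

Derivation:
Initial sum: 150
Change 1: A[5] -18 -> -8, delta = 10, sum = 160
Change 2: A[2] 18 -> -1, delta = -19, sum = 141
Change 3: A[0] 17 -> 35, delta = 18, sum = 159
Change 4: A[2] -1 -> -19, delta = -18, sum = 141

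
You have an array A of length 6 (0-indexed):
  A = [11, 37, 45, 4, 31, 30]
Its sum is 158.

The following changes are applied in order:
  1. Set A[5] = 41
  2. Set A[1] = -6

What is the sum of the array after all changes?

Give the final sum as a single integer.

Initial sum: 158
Change 1: A[5] 30 -> 41, delta = 11, sum = 169
Change 2: A[1] 37 -> -6, delta = -43, sum = 126

Answer: 126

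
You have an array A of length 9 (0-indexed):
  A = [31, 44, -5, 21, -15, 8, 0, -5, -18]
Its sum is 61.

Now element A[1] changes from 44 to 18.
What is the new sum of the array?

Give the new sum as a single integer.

Old value at index 1: 44
New value at index 1: 18
Delta = 18 - 44 = -26
New sum = old_sum + delta = 61 + (-26) = 35

Answer: 35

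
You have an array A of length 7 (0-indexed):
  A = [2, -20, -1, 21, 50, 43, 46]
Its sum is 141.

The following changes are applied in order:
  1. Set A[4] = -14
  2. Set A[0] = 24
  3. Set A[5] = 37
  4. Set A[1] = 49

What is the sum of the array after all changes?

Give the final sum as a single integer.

Answer: 162

Derivation:
Initial sum: 141
Change 1: A[4] 50 -> -14, delta = -64, sum = 77
Change 2: A[0] 2 -> 24, delta = 22, sum = 99
Change 3: A[5] 43 -> 37, delta = -6, sum = 93
Change 4: A[1] -20 -> 49, delta = 69, sum = 162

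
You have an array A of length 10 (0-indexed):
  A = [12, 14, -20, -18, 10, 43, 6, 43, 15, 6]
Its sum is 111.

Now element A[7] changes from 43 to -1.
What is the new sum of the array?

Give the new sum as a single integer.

Answer: 67

Derivation:
Old value at index 7: 43
New value at index 7: -1
Delta = -1 - 43 = -44
New sum = old_sum + delta = 111 + (-44) = 67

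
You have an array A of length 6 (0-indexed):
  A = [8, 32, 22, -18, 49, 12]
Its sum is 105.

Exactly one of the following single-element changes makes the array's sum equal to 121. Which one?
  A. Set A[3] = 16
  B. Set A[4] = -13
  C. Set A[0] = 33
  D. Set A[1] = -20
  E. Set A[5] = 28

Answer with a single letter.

Option A: A[3] -18->16, delta=34, new_sum=105+(34)=139
Option B: A[4] 49->-13, delta=-62, new_sum=105+(-62)=43
Option C: A[0] 8->33, delta=25, new_sum=105+(25)=130
Option D: A[1] 32->-20, delta=-52, new_sum=105+(-52)=53
Option E: A[5] 12->28, delta=16, new_sum=105+(16)=121 <-- matches target

Answer: E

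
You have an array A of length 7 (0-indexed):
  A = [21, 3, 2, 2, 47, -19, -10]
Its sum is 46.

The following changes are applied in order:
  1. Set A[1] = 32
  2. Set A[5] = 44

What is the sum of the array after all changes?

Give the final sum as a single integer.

Initial sum: 46
Change 1: A[1] 3 -> 32, delta = 29, sum = 75
Change 2: A[5] -19 -> 44, delta = 63, sum = 138

Answer: 138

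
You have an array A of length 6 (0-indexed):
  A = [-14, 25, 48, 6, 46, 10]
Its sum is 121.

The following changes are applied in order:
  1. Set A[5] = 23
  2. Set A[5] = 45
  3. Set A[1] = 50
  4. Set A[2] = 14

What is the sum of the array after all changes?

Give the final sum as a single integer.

Initial sum: 121
Change 1: A[5] 10 -> 23, delta = 13, sum = 134
Change 2: A[5] 23 -> 45, delta = 22, sum = 156
Change 3: A[1] 25 -> 50, delta = 25, sum = 181
Change 4: A[2] 48 -> 14, delta = -34, sum = 147

Answer: 147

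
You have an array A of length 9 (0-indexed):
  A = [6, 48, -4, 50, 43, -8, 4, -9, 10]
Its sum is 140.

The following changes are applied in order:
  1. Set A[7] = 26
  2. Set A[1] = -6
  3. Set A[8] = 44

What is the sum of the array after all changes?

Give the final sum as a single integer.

Answer: 155

Derivation:
Initial sum: 140
Change 1: A[7] -9 -> 26, delta = 35, sum = 175
Change 2: A[1] 48 -> -6, delta = -54, sum = 121
Change 3: A[8] 10 -> 44, delta = 34, sum = 155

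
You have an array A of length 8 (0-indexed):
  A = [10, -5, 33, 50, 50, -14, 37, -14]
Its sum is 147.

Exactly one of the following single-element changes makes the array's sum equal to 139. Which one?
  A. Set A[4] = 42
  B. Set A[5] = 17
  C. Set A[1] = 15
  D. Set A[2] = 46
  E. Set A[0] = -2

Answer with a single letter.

Answer: A

Derivation:
Option A: A[4] 50->42, delta=-8, new_sum=147+(-8)=139 <-- matches target
Option B: A[5] -14->17, delta=31, new_sum=147+(31)=178
Option C: A[1] -5->15, delta=20, new_sum=147+(20)=167
Option D: A[2] 33->46, delta=13, new_sum=147+(13)=160
Option E: A[0] 10->-2, delta=-12, new_sum=147+(-12)=135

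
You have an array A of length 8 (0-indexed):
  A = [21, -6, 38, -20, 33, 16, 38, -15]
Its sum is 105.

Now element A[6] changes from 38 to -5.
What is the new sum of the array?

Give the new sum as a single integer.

Old value at index 6: 38
New value at index 6: -5
Delta = -5 - 38 = -43
New sum = old_sum + delta = 105 + (-43) = 62

Answer: 62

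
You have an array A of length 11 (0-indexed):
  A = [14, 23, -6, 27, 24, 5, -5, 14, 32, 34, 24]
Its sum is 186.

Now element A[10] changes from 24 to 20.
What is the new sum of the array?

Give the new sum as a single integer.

Old value at index 10: 24
New value at index 10: 20
Delta = 20 - 24 = -4
New sum = old_sum + delta = 186 + (-4) = 182

Answer: 182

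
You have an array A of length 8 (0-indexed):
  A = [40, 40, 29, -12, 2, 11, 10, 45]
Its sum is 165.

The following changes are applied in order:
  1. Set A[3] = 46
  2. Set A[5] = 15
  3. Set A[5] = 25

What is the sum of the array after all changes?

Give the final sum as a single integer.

Answer: 237

Derivation:
Initial sum: 165
Change 1: A[3] -12 -> 46, delta = 58, sum = 223
Change 2: A[5] 11 -> 15, delta = 4, sum = 227
Change 3: A[5] 15 -> 25, delta = 10, sum = 237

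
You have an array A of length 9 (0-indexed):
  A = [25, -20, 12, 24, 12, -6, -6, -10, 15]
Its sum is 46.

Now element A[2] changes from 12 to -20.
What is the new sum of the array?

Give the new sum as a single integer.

Old value at index 2: 12
New value at index 2: -20
Delta = -20 - 12 = -32
New sum = old_sum + delta = 46 + (-32) = 14

Answer: 14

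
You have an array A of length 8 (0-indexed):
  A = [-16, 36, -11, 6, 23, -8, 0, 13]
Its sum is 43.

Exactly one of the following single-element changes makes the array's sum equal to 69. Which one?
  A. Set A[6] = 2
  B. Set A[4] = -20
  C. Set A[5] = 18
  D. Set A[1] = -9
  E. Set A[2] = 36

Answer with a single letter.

Option A: A[6] 0->2, delta=2, new_sum=43+(2)=45
Option B: A[4] 23->-20, delta=-43, new_sum=43+(-43)=0
Option C: A[5] -8->18, delta=26, new_sum=43+(26)=69 <-- matches target
Option D: A[1] 36->-9, delta=-45, new_sum=43+(-45)=-2
Option E: A[2] -11->36, delta=47, new_sum=43+(47)=90

Answer: C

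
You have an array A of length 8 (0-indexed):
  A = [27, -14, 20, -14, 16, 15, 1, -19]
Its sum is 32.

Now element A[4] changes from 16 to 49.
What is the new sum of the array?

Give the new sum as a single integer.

Answer: 65

Derivation:
Old value at index 4: 16
New value at index 4: 49
Delta = 49 - 16 = 33
New sum = old_sum + delta = 32 + (33) = 65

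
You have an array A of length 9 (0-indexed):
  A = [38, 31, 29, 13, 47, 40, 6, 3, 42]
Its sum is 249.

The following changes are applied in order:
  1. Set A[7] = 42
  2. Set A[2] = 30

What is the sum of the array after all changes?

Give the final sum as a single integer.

Answer: 289

Derivation:
Initial sum: 249
Change 1: A[7] 3 -> 42, delta = 39, sum = 288
Change 2: A[2] 29 -> 30, delta = 1, sum = 289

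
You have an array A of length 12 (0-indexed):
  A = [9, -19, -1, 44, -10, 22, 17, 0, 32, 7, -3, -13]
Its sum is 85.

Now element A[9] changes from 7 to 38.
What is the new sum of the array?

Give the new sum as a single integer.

Old value at index 9: 7
New value at index 9: 38
Delta = 38 - 7 = 31
New sum = old_sum + delta = 85 + (31) = 116

Answer: 116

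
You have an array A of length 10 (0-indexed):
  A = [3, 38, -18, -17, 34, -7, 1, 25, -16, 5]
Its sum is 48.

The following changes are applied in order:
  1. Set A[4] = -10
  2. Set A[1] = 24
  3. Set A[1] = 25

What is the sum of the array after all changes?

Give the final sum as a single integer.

Answer: -9

Derivation:
Initial sum: 48
Change 1: A[4] 34 -> -10, delta = -44, sum = 4
Change 2: A[1] 38 -> 24, delta = -14, sum = -10
Change 3: A[1] 24 -> 25, delta = 1, sum = -9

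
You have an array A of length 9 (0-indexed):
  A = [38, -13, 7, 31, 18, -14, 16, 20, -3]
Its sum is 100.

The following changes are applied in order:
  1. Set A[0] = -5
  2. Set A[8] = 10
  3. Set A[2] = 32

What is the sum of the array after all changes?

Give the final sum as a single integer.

Answer: 95

Derivation:
Initial sum: 100
Change 1: A[0] 38 -> -5, delta = -43, sum = 57
Change 2: A[8] -3 -> 10, delta = 13, sum = 70
Change 3: A[2] 7 -> 32, delta = 25, sum = 95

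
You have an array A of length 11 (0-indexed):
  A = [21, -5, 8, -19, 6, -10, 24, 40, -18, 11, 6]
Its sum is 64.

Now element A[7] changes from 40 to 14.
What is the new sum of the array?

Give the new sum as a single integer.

Answer: 38

Derivation:
Old value at index 7: 40
New value at index 7: 14
Delta = 14 - 40 = -26
New sum = old_sum + delta = 64 + (-26) = 38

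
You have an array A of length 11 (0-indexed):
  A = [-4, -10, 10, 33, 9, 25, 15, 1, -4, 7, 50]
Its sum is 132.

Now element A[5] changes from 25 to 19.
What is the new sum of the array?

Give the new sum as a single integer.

Answer: 126

Derivation:
Old value at index 5: 25
New value at index 5: 19
Delta = 19 - 25 = -6
New sum = old_sum + delta = 132 + (-6) = 126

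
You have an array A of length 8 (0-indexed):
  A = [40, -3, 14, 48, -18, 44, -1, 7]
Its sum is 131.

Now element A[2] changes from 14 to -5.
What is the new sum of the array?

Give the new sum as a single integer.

Answer: 112

Derivation:
Old value at index 2: 14
New value at index 2: -5
Delta = -5 - 14 = -19
New sum = old_sum + delta = 131 + (-19) = 112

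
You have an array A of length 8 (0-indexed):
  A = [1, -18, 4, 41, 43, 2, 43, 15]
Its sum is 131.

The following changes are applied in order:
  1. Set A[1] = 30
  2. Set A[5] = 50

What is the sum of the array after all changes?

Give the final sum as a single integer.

Initial sum: 131
Change 1: A[1] -18 -> 30, delta = 48, sum = 179
Change 2: A[5] 2 -> 50, delta = 48, sum = 227

Answer: 227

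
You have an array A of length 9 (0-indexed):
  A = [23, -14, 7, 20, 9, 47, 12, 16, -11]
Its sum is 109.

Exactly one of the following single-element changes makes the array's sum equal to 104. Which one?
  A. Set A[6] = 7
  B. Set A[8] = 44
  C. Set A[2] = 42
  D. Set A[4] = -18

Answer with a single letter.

Option A: A[6] 12->7, delta=-5, new_sum=109+(-5)=104 <-- matches target
Option B: A[8] -11->44, delta=55, new_sum=109+(55)=164
Option C: A[2] 7->42, delta=35, new_sum=109+(35)=144
Option D: A[4] 9->-18, delta=-27, new_sum=109+(-27)=82

Answer: A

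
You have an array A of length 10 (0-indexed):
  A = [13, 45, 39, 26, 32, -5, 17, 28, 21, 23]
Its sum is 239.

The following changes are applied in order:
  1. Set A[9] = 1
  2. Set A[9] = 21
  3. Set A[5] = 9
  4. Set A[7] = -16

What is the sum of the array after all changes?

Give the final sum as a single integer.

Answer: 207

Derivation:
Initial sum: 239
Change 1: A[9] 23 -> 1, delta = -22, sum = 217
Change 2: A[9] 1 -> 21, delta = 20, sum = 237
Change 3: A[5] -5 -> 9, delta = 14, sum = 251
Change 4: A[7] 28 -> -16, delta = -44, sum = 207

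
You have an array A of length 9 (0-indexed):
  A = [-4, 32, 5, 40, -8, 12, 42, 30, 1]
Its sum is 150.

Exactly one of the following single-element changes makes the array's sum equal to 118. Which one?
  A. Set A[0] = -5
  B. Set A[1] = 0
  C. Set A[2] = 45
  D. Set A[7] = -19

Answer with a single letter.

Answer: B

Derivation:
Option A: A[0] -4->-5, delta=-1, new_sum=150+(-1)=149
Option B: A[1] 32->0, delta=-32, new_sum=150+(-32)=118 <-- matches target
Option C: A[2] 5->45, delta=40, new_sum=150+(40)=190
Option D: A[7] 30->-19, delta=-49, new_sum=150+(-49)=101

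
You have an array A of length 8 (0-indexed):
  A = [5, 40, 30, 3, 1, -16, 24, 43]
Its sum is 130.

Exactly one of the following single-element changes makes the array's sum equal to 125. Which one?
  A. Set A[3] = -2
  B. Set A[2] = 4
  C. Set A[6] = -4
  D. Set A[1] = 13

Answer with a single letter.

Option A: A[3] 3->-2, delta=-5, new_sum=130+(-5)=125 <-- matches target
Option B: A[2] 30->4, delta=-26, new_sum=130+(-26)=104
Option C: A[6] 24->-4, delta=-28, new_sum=130+(-28)=102
Option D: A[1] 40->13, delta=-27, new_sum=130+(-27)=103

Answer: A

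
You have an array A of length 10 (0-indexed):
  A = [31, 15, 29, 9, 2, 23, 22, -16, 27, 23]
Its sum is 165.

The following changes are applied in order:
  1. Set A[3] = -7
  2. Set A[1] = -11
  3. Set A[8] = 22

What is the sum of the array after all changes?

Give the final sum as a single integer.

Initial sum: 165
Change 1: A[3] 9 -> -7, delta = -16, sum = 149
Change 2: A[1] 15 -> -11, delta = -26, sum = 123
Change 3: A[8] 27 -> 22, delta = -5, sum = 118

Answer: 118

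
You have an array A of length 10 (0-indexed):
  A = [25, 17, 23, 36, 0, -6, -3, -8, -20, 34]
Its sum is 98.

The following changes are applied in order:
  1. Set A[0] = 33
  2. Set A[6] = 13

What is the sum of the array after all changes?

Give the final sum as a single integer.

Initial sum: 98
Change 1: A[0] 25 -> 33, delta = 8, sum = 106
Change 2: A[6] -3 -> 13, delta = 16, sum = 122

Answer: 122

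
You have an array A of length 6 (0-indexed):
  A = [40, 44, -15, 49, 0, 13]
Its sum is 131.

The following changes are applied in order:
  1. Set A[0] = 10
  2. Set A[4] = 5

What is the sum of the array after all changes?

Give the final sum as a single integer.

Answer: 106

Derivation:
Initial sum: 131
Change 1: A[0] 40 -> 10, delta = -30, sum = 101
Change 2: A[4] 0 -> 5, delta = 5, sum = 106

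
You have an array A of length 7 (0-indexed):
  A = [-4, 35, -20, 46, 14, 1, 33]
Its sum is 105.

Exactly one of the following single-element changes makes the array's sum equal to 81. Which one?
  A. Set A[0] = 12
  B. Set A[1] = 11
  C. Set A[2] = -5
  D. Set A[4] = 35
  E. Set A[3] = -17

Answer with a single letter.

Answer: B

Derivation:
Option A: A[0] -4->12, delta=16, new_sum=105+(16)=121
Option B: A[1] 35->11, delta=-24, new_sum=105+(-24)=81 <-- matches target
Option C: A[2] -20->-5, delta=15, new_sum=105+(15)=120
Option D: A[4] 14->35, delta=21, new_sum=105+(21)=126
Option E: A[3] 46->-17, delta=-63, new_sum=105+(-63)=42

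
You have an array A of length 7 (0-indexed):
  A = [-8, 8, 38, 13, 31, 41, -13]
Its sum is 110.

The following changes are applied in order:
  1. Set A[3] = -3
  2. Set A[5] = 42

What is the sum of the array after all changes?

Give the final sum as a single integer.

Answer: 95

Derivation:
Initial sum: 110
Change 1: A[3] 13 -> -3, delta = -16, sum = 94
Change 2: A[5] 41 -> 42, delta = 1, sum = 95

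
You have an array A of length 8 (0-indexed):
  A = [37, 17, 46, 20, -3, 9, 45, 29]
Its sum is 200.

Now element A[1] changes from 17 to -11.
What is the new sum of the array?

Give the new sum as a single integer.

Old value at index 1: 17
New value at index 1: -11
Delta = -11 - 17 = -28
New sum = old_sum + delta = 200 + (-28) = 172

Answer: 172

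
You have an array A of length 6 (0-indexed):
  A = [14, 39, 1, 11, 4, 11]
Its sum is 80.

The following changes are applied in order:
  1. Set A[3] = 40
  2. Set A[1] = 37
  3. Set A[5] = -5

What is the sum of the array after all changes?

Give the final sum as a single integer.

Answer: 91

Derivation:
Initial sum: 80
Change 1: A[3] 11 -> 40, delta = 29, sum = 109
Change 2: A[1] 39 -> 37, delta = -2, sum = 107
Change 3: A[5] 11 -> -5, delta = -16, sum = 91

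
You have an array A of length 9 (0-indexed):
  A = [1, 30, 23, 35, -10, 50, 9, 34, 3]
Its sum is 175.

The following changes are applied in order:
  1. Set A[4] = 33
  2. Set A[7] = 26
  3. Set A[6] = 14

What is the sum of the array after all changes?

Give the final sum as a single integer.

Initial sum: 175
Change 1: A[4] -10 -> 33, delta = 43, sum = 218
Change 2: A[7] 34 -> 26, delta = -8, sum = 210
Change 3: A[6] 9 -> 14, delta = 5, sum = 215

Answer: 215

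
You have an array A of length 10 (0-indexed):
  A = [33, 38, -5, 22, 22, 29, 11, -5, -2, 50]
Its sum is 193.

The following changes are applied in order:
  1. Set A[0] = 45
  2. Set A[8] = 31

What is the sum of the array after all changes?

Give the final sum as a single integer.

Answer: 238

Derivation:
Initial sum: 193
Change 1: A[0] 33 -> 45, delta = 12, sum = 205
Change 2: A[8] -2 -> 31, delta = 33, sum = 238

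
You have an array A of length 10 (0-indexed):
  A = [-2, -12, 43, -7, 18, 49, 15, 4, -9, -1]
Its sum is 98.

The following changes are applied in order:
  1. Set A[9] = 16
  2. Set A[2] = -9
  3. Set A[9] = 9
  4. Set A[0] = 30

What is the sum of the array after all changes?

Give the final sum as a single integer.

Answer: 88

Derivation:
Initial sum: 98
Change 1: A[9] -1 -> 16, delta = 17, sum = 115
Change 2: A[2] 43 -> -9, delta = -52, sum = 63
Change 3: A[9] 16 -> 9, delta = -7, sum = 56
Change 4: A[0] -2 -> 30, delta = 32, sum = 88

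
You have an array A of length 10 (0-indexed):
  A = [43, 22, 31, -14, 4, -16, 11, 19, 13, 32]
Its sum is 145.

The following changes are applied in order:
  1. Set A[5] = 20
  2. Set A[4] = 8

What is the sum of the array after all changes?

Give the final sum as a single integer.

Answer: 185

Derivation:
Initial sum: 145
Change 1: A[5] -16 -> 20, delta = 36, sum = 181
Change 2: A[4] 4 -> 8, delta = 4, sum = 185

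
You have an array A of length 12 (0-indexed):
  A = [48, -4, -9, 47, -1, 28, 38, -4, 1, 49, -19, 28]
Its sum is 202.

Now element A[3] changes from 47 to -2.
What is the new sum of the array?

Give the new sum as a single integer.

Old value at index 3: 47
New value at index 3: -2
Delta = -2 - 47 = -49
New sum = old_sum + delta = 202 + (-49) = 153

Answer: 153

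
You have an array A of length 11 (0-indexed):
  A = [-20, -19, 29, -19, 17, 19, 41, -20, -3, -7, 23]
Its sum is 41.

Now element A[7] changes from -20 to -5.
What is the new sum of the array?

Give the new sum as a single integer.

Answer: 56

Derivation:
Old value at index 7: -20
New value at index 7: -5
Delta = -5 - -20 = 15
New sum = old_sum + delta = 41 + (15) = 56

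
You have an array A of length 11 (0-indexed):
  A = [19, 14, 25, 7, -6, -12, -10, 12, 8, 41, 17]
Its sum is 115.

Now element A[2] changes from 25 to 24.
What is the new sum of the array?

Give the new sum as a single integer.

Answer: 114

Derivation:
Old value at index 2: 25
New value at index 2: 24
Delta = 24 - 25 = -1
New sum = old_sum + delta = 115 + (-1) = 114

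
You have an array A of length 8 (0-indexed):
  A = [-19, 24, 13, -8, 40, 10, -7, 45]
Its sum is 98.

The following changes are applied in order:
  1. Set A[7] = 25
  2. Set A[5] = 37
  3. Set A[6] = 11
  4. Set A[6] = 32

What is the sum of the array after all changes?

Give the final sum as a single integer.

Answer: 144

Derivation:
Initial sum: 98
Change 1: A[7] 45 -> 25, delta = -20, sum = 78
Change 2: A[5] 10 -> 37, delta = 27, sum = 105
Change 3: A[6] -7 -> 11, delta = 18, sum = 123
Change 4: A[6] 11 -> 32, delta = 21, sum = 144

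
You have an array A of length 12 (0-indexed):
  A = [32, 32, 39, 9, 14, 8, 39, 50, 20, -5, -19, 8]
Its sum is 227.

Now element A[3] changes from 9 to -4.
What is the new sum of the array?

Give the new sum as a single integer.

Old value at index 3: 9
New value at index 3: -4
Delta = -4 - 9 = -13
New sum = old_sum + delta = 227 + (-13) = 214

Answer: 214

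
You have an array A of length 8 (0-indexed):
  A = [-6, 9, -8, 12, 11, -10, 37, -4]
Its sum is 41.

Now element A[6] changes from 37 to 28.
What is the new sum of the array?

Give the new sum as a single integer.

Old value at index 6: 37
New value at index 6: 28
Delta = 28 - 37 = -9
New sum = old_sum + delta = 41 + (-9) = 32

Answer: 32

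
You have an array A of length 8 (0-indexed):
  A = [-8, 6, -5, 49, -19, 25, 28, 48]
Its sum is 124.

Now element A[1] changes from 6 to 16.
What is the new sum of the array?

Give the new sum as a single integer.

Answer: 134

Derivation:
Old value at index 1: 6
New value at index 1: 16
Delta = 16 - 6 = 10
New sum = old_sum + delta = 124 + (10) = 134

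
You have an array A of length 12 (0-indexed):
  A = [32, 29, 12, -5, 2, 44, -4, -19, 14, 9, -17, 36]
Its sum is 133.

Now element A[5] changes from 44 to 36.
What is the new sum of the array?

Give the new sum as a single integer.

Answer: 125

Derivation:
Old value at index 5: 44
New value at index 5: 36
Delta = 36 - 44 = -8
New sum = old_sum + delta = 133 + (-8) = 125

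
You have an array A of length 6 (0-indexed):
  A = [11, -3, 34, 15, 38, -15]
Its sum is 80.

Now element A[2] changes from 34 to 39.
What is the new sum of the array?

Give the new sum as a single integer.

Old value at index 2: 34
New value at index 2: 39
Delta = 39 - 34 = 5
New sum = old_sum + delta = 80 + (5) = 85

Answer: 85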